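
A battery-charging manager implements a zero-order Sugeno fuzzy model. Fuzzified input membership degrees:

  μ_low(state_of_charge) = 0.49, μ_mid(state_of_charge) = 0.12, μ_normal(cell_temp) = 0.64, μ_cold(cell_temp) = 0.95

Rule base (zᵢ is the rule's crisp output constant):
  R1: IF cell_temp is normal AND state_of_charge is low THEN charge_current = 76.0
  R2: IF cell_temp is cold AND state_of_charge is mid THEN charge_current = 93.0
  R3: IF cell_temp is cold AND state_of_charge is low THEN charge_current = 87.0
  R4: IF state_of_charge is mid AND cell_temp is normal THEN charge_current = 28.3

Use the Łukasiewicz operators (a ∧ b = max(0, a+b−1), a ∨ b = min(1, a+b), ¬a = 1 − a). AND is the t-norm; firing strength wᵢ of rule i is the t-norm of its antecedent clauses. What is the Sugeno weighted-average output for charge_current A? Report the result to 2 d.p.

R1 (z=76.0): normal=0.64, low=0.49; AND[max(0, a+b−1)] → w = 0.13
R2 (z=93.0): cold=0.95, mid=0.12; AND[max(0, a+b−1)] → w = 0.07
R3 (z=87.0): cold=0.95, low=0.49; AND[max(0, a+b−1)] → w = 0.44
R4 (z=28.3): mid=0.12, normal=0.64; AND[max(0, a+b−1)] → w = 0.00
Weighted average = (0.13·76.0 + 0.07·93.0 + 0.44·87.0 + 0.00·28.3) / (0.13 + 0.07 + 0.44 + 0.00)
  = 54.6700 / 0.6400 = 85.42

85.42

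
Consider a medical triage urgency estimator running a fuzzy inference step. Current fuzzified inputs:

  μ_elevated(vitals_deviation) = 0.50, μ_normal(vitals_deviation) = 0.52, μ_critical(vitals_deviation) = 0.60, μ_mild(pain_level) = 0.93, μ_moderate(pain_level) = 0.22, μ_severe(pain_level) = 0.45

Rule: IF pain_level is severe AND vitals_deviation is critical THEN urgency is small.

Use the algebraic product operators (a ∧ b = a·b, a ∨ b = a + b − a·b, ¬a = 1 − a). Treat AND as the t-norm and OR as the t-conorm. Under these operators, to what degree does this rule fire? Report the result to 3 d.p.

0.270

firing strength: severe=0.45, critical=0.60; AND[a·b] → w = 0.2700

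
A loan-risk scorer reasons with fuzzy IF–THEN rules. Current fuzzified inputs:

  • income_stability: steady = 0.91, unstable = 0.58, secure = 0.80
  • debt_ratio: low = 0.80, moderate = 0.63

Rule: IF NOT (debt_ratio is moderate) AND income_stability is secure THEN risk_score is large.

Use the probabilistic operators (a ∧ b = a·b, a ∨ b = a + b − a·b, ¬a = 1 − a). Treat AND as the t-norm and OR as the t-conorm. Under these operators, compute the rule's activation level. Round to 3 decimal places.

0.296

firing strength: ¬moderate=1−0.63=0.37, secure=0.80; AND[a·b] → w = 0.2960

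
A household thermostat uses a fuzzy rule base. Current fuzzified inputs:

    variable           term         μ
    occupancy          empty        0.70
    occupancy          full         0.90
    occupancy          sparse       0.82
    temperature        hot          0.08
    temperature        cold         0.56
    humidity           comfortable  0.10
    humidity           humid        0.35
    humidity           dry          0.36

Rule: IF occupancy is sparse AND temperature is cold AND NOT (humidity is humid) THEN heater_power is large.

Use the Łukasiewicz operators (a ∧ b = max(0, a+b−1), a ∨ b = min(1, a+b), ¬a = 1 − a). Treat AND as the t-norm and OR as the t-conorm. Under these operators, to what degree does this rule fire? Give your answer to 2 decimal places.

0.03

firing strength: sparse=0.82, cold=0.56, ¬humid=1−0.35=0.65; AND[max(0, a+b−1)] → w = 0.03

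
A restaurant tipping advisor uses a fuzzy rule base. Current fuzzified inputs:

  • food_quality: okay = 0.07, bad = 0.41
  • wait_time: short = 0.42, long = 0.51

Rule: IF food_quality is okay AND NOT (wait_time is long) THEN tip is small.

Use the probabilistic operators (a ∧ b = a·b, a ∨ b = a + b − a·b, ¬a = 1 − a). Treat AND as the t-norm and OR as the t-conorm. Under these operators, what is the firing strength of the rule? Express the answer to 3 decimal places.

firing strength: okay=0.07, ¬long=1−0.51=0.49; AND[a·b] → w = 0.0343

0.034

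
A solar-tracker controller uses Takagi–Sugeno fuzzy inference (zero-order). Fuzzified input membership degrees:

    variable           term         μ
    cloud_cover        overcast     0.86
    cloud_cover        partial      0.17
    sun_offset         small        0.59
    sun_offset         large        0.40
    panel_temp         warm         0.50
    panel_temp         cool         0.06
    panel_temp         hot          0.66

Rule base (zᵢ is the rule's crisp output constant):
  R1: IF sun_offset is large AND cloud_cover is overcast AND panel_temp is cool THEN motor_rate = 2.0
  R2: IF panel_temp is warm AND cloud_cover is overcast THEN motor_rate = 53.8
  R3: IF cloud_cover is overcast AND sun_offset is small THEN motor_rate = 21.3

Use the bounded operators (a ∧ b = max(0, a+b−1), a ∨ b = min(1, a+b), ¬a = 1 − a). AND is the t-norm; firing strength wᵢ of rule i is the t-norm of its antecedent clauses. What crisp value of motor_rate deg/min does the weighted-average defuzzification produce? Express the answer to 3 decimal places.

35.744

R1 (z=2.0): large=0.40, overcast=0.86, cool=0.06; AND[max(0, a+b−1)] → w = 0.00
R2 (z=53.8): warm=0.50, overcast=0.86; AND[max(0, a+b−1)] → w = 0.36
R3 (z=21.3): overcast=0.86, small=0.59; AND[max(0, a+b−1)] → w = 0.45
Weighted average = (0.00·2.0 + 0.36·53.8 + 0.45·21.3) / (0.00 + 0.36 + 0.45)
  = 28.9530 / 0.8100 = 35.744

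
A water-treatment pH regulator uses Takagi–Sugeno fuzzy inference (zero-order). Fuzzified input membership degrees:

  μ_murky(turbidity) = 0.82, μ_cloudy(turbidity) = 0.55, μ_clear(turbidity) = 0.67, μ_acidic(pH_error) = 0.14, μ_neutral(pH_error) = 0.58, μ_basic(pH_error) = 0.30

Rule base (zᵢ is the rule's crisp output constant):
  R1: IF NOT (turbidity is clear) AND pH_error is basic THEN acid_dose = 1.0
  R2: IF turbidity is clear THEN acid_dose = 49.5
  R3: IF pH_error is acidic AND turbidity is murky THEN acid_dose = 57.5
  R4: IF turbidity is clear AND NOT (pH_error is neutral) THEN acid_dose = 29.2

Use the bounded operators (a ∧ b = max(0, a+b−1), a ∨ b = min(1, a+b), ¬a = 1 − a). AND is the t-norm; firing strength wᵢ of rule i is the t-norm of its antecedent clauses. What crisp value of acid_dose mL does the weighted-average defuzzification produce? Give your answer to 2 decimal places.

47.10

R1 (z=1.0): ¬clear=1−0.67=0.33, basic=0.30; AND[max(0, a+b−1)] → w = 0.00
R2 (z=49.5): clear=0.67 → w = 0.67
R3 (z=57.5): acidic=0.14, murky=0.82; AND[max(0, a+b−1)] → w = 0.00
R4 (z=29.2): clear=0.67, ¬neutral=1−0.58=0.42; AND[max(0, a+b−1)] → w = 0.09
Weighted average = (0.00·1.0 + 0.67·49.5 + 0.00·57.5 + 0.09·29.2) / (0.00 + 0.67 + 0.00 + 0.09)
  = 35.7930 / 0.7600 = 47.10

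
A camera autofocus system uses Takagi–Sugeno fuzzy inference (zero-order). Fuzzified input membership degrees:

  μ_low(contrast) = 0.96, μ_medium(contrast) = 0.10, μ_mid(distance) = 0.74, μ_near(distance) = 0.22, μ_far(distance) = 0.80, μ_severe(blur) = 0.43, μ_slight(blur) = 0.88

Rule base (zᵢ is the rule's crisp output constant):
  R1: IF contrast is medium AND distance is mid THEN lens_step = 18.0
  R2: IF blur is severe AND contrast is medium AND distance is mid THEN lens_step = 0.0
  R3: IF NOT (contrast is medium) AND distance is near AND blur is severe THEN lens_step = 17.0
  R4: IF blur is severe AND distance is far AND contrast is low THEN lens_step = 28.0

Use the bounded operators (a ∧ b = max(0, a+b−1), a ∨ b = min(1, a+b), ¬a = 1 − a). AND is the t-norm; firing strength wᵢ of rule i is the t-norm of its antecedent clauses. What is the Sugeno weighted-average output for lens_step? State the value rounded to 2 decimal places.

R1 (z=18.0): medium=0.10, mid=0.74; AND[max(0, a+b−1)] → w = 0.00
R2 (z=0.0): severe=0.43, medium=0.10, mid=0.74; AND[max(0, a+b−1)] → w = 0.00
R3 (z=17.0): ¬medium=1−0.10=0.90, near=0.22, severe=0.43; AND[max(0, a+b−1)] → w = 0.00
R4 (z=28.0): severe=0.43, far=0.80, low=0.96; AND[max(0, a+b−1)] → w = 0.19
Weighted average = (0.00·18.0 + 0.00·0.0 + 0.00·17.0 + 0.19·28.0) / (0.00 + 0.00 + 0.00 + 0.19)
  = 5.3200 / 0.1900 = 28.00

28.00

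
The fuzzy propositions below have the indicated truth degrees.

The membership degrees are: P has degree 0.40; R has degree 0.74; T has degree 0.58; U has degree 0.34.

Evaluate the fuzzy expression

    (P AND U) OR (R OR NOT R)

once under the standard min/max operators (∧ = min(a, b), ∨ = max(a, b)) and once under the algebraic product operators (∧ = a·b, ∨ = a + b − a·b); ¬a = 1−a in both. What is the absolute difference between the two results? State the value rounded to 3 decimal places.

Under standard min/max:
  P AND U = min(a, b) on (0.40, 0.34) = 0.34
  NOT R = 1 − 0.74 = 0.26
  R OR NOT R = max(a, b) on (0.74, 0.26) = 0.74
  (P AND U) OR (R OR NOT R) = max(a, b) on (0.34, 0.74) = 0.74
  → value = 0.7400
Under algebraic product:
  P AND U = a·b on (0.4000, 0.3400) = 0.1360
  NOT R = 1 − 0.7400 = 0.2600
  R OR NOT R = a + b − a·b on (0.7400, 0.2600) = 0.8076
  (P AND U) OR (R OR NOT R) = a + b − a·b on (0.1360, 0.8076) = 0.8338
  → value = 0.8338
|0.7400 − 0.8338| = 0.094

0.094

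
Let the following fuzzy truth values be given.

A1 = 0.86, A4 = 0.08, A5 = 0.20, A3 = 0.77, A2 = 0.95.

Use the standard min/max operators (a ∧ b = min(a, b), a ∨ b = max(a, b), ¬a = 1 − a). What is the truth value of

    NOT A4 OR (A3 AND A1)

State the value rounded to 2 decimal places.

NOT A4 = 1 − 0.08 = 0.92
A3 AND A1 = min(a, b) on (0.77, 0.86) = 0.77
NOT A4 OR (A3 AND A1) = max(a, b) on (0.92, 0.77) = 0.92

0.92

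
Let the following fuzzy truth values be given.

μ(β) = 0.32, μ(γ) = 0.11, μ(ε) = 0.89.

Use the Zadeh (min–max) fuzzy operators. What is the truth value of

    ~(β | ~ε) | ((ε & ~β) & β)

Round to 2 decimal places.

0.68

~ε = 1 − 0.89 = 0.11
β | ~ε = max(a, b) on (0.32, 0.11) = 0.32
~(β | ~ε) = 1 − 0.32 = 0.68
~β = 1 − 0.32 = 0.68
ε & ~β = min(a, b) on (0.89, 0.68) = 0.68
(ε & ~β) & β = min(a, b) on (0.68, 0.32) = 0.32
~(β | ~ε) | ((ε & ~β) & β) = max(a, b) on (0.68, 0.32) = 0.68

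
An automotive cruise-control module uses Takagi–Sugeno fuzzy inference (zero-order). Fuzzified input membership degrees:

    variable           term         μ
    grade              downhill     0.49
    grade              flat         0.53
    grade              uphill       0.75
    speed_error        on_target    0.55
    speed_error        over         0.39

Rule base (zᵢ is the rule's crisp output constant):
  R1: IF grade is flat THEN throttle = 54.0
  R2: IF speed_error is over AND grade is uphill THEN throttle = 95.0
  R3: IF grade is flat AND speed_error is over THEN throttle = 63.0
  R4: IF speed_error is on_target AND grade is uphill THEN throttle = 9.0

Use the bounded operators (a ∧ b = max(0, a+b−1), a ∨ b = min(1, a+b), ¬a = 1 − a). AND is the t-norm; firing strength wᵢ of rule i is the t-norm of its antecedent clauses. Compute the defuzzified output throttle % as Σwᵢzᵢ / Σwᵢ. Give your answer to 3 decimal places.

R1 (z=54.0): flat=0.53 → w = 0.53
R2 (z=95.0): over=0.39, uphill=0.75; AND[max(0, a+b−1)] → w = 0.14
R3 (z=63.0): flat=0.53, over=0.39; AND[max(0, a+b−1)] → w = 0.00
R4 (z=9.0): on_target=0.55, uphill=0.75; AND[max(0, a+b−1)] → w = 0.30
Weighted average = (0.53·54.0 + 0.14·95.0 + 0.00·63.0 + 0.30·9.0) / (0.53 + 0.14 + 0.00 + 0.30)
  = 44.6200 / 0.9700 = 46.000

46.000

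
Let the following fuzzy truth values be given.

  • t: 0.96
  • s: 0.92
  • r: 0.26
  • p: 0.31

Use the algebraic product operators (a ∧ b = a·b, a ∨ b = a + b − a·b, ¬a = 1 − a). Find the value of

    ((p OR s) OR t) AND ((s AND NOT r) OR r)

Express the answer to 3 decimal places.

0.762

p OR s = a + b − a·b on (0.3100, 0.9200) = 0.9448
(p OR s) OR t = a + b − a·b on (0.9448, 0.9600) = 0.9978
NOT r = 1 − 0.2600 = 0.7400
s AND NOT r = a·b on (0.9200, 0.7400) = 0.6808
(s AND NOT r) OR r = a + b − a·b on (0.6808, 0.2600) = 0.7638
((p OR s) OR t) AND ((s AND NOT r) OR r) = a·b on (0.9978, 0.7638) = 0.7621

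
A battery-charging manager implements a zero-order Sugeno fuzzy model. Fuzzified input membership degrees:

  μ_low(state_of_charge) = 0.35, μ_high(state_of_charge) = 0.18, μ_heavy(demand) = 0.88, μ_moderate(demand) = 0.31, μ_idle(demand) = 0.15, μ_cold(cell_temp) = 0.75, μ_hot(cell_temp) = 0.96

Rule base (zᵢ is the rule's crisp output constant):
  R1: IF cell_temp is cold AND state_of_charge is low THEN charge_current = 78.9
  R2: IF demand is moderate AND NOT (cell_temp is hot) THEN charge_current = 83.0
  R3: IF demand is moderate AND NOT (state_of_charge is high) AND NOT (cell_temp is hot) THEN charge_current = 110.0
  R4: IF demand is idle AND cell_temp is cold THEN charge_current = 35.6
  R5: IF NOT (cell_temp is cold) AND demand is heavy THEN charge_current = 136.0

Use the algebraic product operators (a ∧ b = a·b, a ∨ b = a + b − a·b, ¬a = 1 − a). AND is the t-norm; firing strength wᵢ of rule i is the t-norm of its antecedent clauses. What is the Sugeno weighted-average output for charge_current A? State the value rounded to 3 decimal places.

R1 (z=78.9): cold=0.75, low=0.35; AND[a·b] → w = 0.2625
R2 (z=83.0): moderate=0.31, ¬hot=1−0.96=0.04; AND[a·b] → w = 0.0124
R3 (z=110.0): moderate=0.31, ¬high=1−0.18=0.82, ¬hot=1−0.96=0.04; AND[a·b] → w = 0.0102
R4 (z=35.6): idle=0.15, cold=0.75; AND[a·b] → w = 0.1125
R5 (z=136.0): ¬cold=1−0.75=0.25, heavy=0.88; AND[a·b] → w = 0.2200
Weighted average = (0.2625·78.9 + 0.0124·83.0 + 0.0102·110.0 + 0.1125·35.6 + 0.2200·136.0) / (0.2625 + 0.0124 + 0.0102 + 0.1125 + 0.2200)
  = 56.7839 / 0.6176 = 91.948

91.948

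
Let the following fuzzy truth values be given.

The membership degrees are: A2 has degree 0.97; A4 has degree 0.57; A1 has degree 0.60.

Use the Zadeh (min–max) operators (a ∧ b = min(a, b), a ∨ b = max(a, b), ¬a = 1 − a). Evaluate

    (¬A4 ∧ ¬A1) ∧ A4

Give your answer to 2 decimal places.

¬A4 = 1 − 0.57 = 0.43
¬A1 = 1 − 0.60 = 0.40
¬A4 ∧ ¬A1 = min(a, b) on (0.43, 0.40) = 0.40
(¬A4 ∧ ¬A1) ∧ A4 = min(a, b) on (0.40, 0.57) = 0.40

0.40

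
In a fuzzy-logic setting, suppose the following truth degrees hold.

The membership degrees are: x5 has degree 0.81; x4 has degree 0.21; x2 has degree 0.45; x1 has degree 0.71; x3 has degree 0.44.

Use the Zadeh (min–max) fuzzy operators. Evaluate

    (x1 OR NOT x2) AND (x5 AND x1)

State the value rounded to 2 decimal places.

NOT x2 = 1 − 0.45 = 0.55
x1 OR NOT x2 = max(a, b) on (0.71, 0.55) = 0.71
x5 AND x1 = min(a, b) on (0.81, 0.71) = 0.71
(x1 OR NOT x2) AND (x5 AND x1) = min(a, b) on (0.71, 0.71) = 0.71

0.71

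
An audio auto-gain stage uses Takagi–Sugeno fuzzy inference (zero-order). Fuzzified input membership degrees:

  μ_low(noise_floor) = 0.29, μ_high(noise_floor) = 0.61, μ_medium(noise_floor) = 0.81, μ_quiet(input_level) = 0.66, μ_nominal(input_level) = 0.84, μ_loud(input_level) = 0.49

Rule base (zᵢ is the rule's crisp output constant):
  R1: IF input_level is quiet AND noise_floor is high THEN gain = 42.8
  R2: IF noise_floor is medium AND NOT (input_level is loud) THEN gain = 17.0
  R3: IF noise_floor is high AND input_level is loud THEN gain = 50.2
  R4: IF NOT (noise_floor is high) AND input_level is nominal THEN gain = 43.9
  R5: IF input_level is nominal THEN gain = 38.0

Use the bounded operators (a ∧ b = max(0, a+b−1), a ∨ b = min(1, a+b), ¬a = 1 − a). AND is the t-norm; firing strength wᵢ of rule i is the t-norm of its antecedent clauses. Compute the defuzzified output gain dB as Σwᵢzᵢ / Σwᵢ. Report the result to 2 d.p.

R1 (z=42.8): quiet=0.66, high=0.61; AND[max(0, a+b−1)] → w = 0.27
R2 (z=17.0): medium=0.81, ¬loud=1−0.49=0.51; AND[max(0, a+b−1)] → w = 0.32
R3 (z=50.2): high=0.61, loud=0.49; AND[max(0, a+b−1)] → w = 0.10
R4 (z=43.9): ¬high=1−0.61=0.39, nominal=0.84; AND[max(0, a+b−1)] → w = 0.23
R5 (z=38.0): nominal=0.84 → w = 0.84
Weighted average = (0.27·42.8 + 0.32·17.0 + 0.10·50.2 + 0.23·43.9 + 0.84·38.0) / (0.27 + 0.32 + 0.10 + 0.23 + 0.84)
  = 64.0330 / 1.7600 = 36.38

36.38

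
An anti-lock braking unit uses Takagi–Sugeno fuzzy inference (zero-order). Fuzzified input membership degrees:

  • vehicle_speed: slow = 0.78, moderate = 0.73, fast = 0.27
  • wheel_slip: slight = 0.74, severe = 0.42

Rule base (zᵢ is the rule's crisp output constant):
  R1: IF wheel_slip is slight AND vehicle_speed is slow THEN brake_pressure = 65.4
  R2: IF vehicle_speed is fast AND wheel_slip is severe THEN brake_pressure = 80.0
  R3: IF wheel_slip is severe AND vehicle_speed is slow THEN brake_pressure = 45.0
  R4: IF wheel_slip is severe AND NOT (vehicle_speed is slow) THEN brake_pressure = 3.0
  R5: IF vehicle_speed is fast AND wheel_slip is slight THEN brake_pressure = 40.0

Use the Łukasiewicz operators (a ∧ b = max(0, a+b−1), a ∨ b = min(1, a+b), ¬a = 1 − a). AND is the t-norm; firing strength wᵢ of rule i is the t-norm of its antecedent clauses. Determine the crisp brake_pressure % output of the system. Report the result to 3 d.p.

R1 (z=65.4): slight=0.74, slow=0.78; AND[max(0, a+b−1)] → w = 0.52
R2 (z=80.0): fast=0.27, severe=0.42; AND[max(0, a+b−1)] → w = 0.00
R3 (z=45.0): severe=0.42, slow=0.78; AND[max(0, a+b−1)] → w = 0.20
R4 (z=3.0): severe=0.42, ¬slow=1−0.78=0.22; AND[max(0, a+b−1)] → w = 0.00
R5 (z=40.0): fast=0.27, slight=0.74; AND[max(0, a+b−1)] → w = 0.01
Weighted average = (0.52·65.4 + 0.00·80.0 + 0.20·45.0 + 0.00·3.0 + 0.01·40.0) / (0.52 + 0.00 + 0.20 + 0.00 + 0.01)
  = 43.4080 / 0.7300 = 59.463

59.463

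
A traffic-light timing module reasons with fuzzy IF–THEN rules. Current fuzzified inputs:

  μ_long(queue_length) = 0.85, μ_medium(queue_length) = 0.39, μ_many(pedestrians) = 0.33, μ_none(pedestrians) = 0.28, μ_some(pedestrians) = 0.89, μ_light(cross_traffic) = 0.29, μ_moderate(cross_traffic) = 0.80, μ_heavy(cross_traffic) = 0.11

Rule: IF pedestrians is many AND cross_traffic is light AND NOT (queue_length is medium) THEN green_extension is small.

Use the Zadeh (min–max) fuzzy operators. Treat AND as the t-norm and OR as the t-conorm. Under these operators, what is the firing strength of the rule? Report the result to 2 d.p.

0.29

firing strength: many=0.33, light=0.29, ¬medium=1−0.39=0.61; AND[min(a, b)] → w = 0.29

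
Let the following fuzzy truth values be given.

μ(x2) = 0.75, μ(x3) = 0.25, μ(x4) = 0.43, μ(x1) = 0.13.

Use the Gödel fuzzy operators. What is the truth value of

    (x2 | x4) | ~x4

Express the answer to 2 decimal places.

0.75

x2 | x4 = max(a, b) on (0.75, 0.43) = 0.75
~x4 = 1 − 0.43 = 0.57
(x2 | x4) | ~x4 = max(a, b) on (0.75, 0.57) = 0.75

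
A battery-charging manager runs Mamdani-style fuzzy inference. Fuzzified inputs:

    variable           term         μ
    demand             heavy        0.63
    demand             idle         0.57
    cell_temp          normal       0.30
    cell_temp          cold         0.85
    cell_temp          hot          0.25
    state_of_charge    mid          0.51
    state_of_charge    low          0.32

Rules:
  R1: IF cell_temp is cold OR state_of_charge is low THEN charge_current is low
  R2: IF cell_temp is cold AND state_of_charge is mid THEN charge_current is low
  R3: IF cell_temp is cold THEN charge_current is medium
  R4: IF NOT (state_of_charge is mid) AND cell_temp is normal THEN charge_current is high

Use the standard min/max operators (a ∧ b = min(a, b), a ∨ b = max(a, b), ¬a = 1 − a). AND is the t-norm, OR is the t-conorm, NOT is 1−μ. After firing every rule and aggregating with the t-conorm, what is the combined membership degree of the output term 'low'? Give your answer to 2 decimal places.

R1: cold=0.85, low=0.32; OR[max(a, b)] → w = 0.85
R2: cold=0.85, mid=0.51; AND[min(a, b)] → w = 0.51
R3: cold=0.85 → w = 0.85
R4: ¬mid=1−0.51=0.49, normal=0.30; AND[min(a, b)] → w = 0.30
Rules with consequent 'low': {R1, R2} → strengths 0.85, 0.51
Aggregate via t-conorm [max(a, b)]: 0.85

0.85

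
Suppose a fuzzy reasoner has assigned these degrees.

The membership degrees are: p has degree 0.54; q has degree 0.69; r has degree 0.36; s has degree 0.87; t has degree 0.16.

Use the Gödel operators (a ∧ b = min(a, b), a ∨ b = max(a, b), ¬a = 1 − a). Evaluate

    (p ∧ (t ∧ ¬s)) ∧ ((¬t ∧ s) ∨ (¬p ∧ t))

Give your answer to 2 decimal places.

¬s = 1 − 0.87 = 0.13
t ∧ ¬s = min(a, b) on (0.16, 0.13) = 0.13
p ∧ (t ∧ ¬s) = min(a, b) on (0.54, 0.13) = 0.13
¬t = 1 − 0.16 = 0.84
¬t ∧ s = min(a, b) on (0.84, 0.87) = 0.84
¬p = 1 − 0.54 = 0.46
¬p ∧ t = min(a, b) on (0.46, 0.16) = 0.16
(¬t ∧ s) ∨ (¬p ∧ t) = max(a, b) on (0.84, 0.16) = 0.84
(p ∧ (t ∧ ¬s)) ∧ ((¬t ∧ s) ∨ (¬p ∧ t)) = min(a, b) on (0.13, 0.84) = 0.13

0.13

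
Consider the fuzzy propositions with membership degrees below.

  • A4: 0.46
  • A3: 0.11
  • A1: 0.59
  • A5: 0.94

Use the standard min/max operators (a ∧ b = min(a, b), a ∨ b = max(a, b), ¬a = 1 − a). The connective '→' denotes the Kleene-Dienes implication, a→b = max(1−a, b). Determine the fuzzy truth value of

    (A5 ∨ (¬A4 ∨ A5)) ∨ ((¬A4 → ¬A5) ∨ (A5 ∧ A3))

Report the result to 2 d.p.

0.94

¬A4 = 1 − 0.46 = 0.54
¬A4 ∨ A5 = max(a, b) on (0.54, 0.94) = 0.94
A5 ∨ (¬A4 ∨ A5) = max(a, b) on (0.94, 0.94) = 0.94
¬A4 = 1 − 0.46 = 0.54
¬A5 = 1 − 0.94 = 0.06
¬A4 → ¬A5  [Kleene-Dienes: max(1−a, b)] with a=0.54, b=0.06 → 0.46
A5 ∧ A3 = min(a, b) on (0.94, 0.11) = 0.11
(¬A4 → ¬A5) ∨ (A5 ∧ A3) = max(a, b) on (0.46, 0.11) = 0.46
(A5 ∨ (¬A4 ∨ A5)) ∨ ((¬A4 → ¬A5) ∨ (A5 ∧ A3)) = max(a, b) on (0.94, 0.46) = 0.94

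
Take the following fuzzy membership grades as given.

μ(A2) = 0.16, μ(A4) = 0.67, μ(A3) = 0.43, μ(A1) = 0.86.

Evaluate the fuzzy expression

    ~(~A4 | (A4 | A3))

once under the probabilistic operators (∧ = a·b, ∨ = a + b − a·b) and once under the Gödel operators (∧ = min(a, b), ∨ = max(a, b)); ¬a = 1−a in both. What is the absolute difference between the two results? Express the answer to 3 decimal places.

0.204

Under probabilistic:
  ~A4 = 1 − 0.6700 = 0.3300
  A4 | A3 = a + b − a·b on (0.6700, 0.4300) = 0.8119
  ~A4 | (A4 | A3) = a + b − a·b on (0.3300, 0.8119) = 0.8740
  ~(~A4 | (A4 | A3)) = 1 − 0.8740 = 0.1260
  → value = 0.1260
Under Gödel:
  ~A4 = 1 − 0.67 = 0.33
  A4 | A3 = max(a, b) on (0.67, 0.43) = 0.67
  ~A4 | (A4 | A3) = max(a, b) on (0.33, 0.67) = 0.67
  ~(~A4 | (A4 | A3)) = 1 − 0.67 = 0.33
  → value = 0.3300
|0.1260 − 0.3300| = 0.204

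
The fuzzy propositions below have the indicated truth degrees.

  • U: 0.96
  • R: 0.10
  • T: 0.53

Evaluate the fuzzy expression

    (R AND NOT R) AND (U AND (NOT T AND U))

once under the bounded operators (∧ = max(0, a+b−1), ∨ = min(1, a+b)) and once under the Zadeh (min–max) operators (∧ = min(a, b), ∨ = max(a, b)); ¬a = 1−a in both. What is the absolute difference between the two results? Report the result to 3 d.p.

Under bounded:
  NOT R = 1 − 0.10 = 0.90
  R AND NOT R = max(0, a+b−1) on (0.10, 0.90) = 0.00
  NOT T = 1 − 0.53 = 0.47
  NOT T AND U = max(0, a+b−1) on (0.47, 0.96) = 0.43
  U AND (NOT T AND U) = max(0, a+b−1) on (0.96, 0.43) = 0.39
  (R AND NOT R) AND (U AND (NOT T AND U)) = max(0, a+b−1) on (0.00, 0.39) = 0.00
  → value = 0.0000
Under Zadeh (min–max):
  NOT R = 1 − 0.10 = 0.90
  R AND NOT R = min(a, b) on (0.10, 0.90) = 0.10
  NOT T = 1 − 0.53 = 0.47
  NOT T AND U = min(a, b) on (0.47, 0.96) = 0.47
  U AND (NOT T AND U) = min(a, b) on (0.96, 0.47) = 0.47
  (R AND NOT R) AND (U AND (NOT T AND U)) = min(a, b) on (0.10, 0.47) = 0.10
  → value = 0.1000
|0.0000 − 0.1000| = 0.100

0.100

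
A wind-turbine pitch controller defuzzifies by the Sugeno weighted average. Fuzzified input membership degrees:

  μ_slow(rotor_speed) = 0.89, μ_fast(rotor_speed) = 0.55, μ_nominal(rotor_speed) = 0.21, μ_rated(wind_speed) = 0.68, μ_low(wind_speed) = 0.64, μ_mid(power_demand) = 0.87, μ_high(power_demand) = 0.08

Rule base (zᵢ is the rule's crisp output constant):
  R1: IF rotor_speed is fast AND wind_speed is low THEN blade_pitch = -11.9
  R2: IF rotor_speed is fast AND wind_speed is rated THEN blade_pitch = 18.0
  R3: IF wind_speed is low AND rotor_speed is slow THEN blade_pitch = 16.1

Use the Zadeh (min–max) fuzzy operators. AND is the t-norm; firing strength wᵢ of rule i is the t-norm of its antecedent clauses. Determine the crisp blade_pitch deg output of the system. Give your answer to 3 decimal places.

7.850

R1 (z=-11.9): fast=0.55, low=0.64; AND[min(a, b)] → w = 0.55
R2 (z=18.0): fast=0.55, rated=0.68; AND[min(a, b)] → w = 0.55
R3 (z=16.1): low=0.64, slow=0.89; AND[min(a, b)] → w = 0.64
Weighted average = (0.55·-11.9 + 0.55·18.0 + 0.64·16.1) / (0.55 + 0.55 + 0.64)
  = 13.6590 / 1.7400 = 7.850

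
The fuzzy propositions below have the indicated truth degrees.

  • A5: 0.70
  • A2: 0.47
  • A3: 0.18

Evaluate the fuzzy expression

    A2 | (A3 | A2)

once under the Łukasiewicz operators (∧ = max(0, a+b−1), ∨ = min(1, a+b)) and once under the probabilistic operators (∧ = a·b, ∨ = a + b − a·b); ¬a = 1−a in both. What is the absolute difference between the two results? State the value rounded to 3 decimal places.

0.230

Under Łukasiewicz:
  A3 | A2 = min(1, a+b) on (0.18, 0.47) = 0.65
  A2 | (A3 | A2) = min(1, a+b) on (0.47, 0.65) = 1.00
  → value = 1.0000
Under probabilistic:
  A3 | A2 = a + b − a·b on (0.1800, 0.4700) = 0.5654
  A2 | (A3 | A2) = a + b − a·b on (0.4700, 0.5654) = 0.7697
  → value = 0.7697
|1.0000 − 0.7697| = 0.230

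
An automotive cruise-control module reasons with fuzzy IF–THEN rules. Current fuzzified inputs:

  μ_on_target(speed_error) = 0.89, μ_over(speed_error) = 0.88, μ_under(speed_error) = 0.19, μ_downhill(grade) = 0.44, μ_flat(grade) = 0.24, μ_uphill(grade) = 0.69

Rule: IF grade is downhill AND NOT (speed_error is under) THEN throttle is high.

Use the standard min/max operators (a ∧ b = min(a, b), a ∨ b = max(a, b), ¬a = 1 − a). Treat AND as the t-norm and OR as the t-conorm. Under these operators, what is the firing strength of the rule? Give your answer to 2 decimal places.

0.44

firing strength: downhill=0.44, ¬under=1−0.19=0.81; AND[min(a, b)] → w = 0.44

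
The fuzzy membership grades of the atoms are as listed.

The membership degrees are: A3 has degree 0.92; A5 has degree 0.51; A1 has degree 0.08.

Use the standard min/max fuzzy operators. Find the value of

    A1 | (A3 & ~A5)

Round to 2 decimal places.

~A5 = 1 − 0.51 = 0.49
A3 & ~A5 = min(a, b) on (0.92, 0.49) = 0.49
A1 | (A3 & ~A5) = max(a, b) on (0.08, 0.49) = 0.49

0.49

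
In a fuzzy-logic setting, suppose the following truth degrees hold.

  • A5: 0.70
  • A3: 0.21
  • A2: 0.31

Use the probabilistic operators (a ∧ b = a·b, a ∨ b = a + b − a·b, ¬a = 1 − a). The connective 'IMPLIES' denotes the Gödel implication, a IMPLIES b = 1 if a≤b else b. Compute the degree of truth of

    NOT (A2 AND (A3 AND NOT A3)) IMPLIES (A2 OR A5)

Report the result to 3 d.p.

NOT A3 = 1 − 0.2100 = 0.7900
A3 AND NOT A3 = a·b on (0.2100, 0.7900) = 0.1659
A2 AND (A3 AND NOT A3) = a·b on (0.3100, 0.1659) = 0.0514
NOT (A2 AND (A3 AND NOT A3)) = 1 − 0.0514 = 0.9486
A2 OR A5 = a + b − a·b on (0.3100, 0.7000) = 0.7930
NOT (A2 AND (A3 AND NOT A3)) IMPLIES (A2 OR A5)  [Gödel: 1 if a≤b else b] with a=0.9486, b=0.7930 → 0.7930

0.793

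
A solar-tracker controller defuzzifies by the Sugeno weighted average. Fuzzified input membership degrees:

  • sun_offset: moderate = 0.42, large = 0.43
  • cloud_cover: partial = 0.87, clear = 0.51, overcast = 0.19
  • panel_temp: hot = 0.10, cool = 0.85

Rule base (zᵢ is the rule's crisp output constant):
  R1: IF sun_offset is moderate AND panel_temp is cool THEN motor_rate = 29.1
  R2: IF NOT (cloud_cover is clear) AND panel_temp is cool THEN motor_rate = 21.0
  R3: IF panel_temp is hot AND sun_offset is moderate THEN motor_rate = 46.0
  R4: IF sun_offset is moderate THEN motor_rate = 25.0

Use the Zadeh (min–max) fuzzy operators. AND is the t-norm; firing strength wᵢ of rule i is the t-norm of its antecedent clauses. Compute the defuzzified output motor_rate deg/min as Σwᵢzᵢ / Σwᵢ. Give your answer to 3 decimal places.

R1 (z=29.1): moderate=0.42, cool=0.85; AND[min(a, b)] → w = 0.42
R2 (z=21.0): ¬clear=1−0.51=0.49, cool=0.85; AND[min(a, b)] → w = 0.49
R3 (z=46.0): hot=0.10, moderate=0.42; AND[min(a, b)] → w = 0.10
R4 (z=25.0): moderate=0.42 → w = 0.42
Weighted average = (0.42·29.1 + 0.49·21.0 + 0.10·46.0 + 0.42·25.0) / (0.42 + 0.49 + 0.10 + 0.42)
  = 37.6120 / 1.4300 = 26.302

26.302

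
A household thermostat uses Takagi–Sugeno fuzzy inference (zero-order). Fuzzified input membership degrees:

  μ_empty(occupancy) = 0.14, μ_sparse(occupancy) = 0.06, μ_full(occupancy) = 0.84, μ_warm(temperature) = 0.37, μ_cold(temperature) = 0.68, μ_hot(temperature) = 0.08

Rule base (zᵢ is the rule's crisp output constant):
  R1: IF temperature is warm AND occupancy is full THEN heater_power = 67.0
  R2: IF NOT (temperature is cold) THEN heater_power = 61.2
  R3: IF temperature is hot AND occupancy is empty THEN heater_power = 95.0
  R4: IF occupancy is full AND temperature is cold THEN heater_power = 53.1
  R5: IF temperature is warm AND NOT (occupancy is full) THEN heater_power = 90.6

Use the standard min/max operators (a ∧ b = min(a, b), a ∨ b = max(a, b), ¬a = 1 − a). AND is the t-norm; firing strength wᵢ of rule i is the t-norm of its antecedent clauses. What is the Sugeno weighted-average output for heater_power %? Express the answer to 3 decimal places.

63.713

R1 (z=67.0): warm=0.37, full=0.84; AND[min(a, b)] → w = 0.37
R2 (z=61.2): ¬cold=1−0.68=0.32 → w = 0.32
R3 (z=95.0): hot=0.08, empty=0.14; AND[min(a, b)] → w = 0.08
R4 (z=53.1): full=0.84, cold=0.68; AND[min(a, b)] → w = 0.68
R5 (z=90.6): warm=0.37, ¬full=1−0.84=0.16; AND[min(a, b)] → w = 0.16
Weighted average = (0.37·67.0 + 0.32·61.2 + 0.08·95.0 + 0.68·53.1 + 0.16·90.6) / (0.37 + 0.32 + 0.08 + 0.68 + 0.16)
  = 102.5780 / 1.6100 = 63.713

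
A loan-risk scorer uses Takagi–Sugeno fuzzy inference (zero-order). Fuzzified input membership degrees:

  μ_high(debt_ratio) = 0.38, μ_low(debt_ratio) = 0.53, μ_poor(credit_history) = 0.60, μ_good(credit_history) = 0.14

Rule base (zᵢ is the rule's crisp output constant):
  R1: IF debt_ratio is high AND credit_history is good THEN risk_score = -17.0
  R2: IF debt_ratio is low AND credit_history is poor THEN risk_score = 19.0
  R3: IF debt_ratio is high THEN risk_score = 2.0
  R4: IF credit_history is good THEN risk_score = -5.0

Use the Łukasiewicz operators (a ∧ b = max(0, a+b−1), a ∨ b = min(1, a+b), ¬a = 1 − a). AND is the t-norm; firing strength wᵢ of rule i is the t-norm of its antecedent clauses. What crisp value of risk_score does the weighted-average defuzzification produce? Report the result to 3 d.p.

R1 (z=-17.0): high=0.38, good=0.14; AND[max(0, a+b−1)] → w = 0.00
R2 (z=19.0): low=0.53, poor=0.60; AND[max(0, a+b−1)] → w = 0.13
R3 (z=2.0): high=0.38 → w = 0.38
R4 (z=-5.0): good=0.14 → w = 0.14
Weighted average = (0.00·-17.0 + 0.13·19.0 + 0.38·2.0 + 0.14·-5.0) / (0.00 + 0.13 + 0.38 + 0.14)
  = 2.5300 / 0.6500 = 3.892

3.892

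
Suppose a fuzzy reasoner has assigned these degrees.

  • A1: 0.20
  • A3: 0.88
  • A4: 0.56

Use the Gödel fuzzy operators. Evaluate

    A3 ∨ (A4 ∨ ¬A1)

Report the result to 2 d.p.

0.88

¬A1 = 1 − 0.20 = 0.80
A4 ∨ ¬A1 = max(a, b) on (0.56, 0.80) = 0.80
A3 ∨ (A4 ∨ ¬A1) = max(a, b) on (0.88, 0.80) = 0.88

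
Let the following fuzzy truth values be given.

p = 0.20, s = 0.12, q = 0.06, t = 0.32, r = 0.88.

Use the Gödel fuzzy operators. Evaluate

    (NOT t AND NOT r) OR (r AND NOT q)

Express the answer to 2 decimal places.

NOT t = 1 − 0.32 = 0.68
NOT r = 1 − 0.88 = 0.12
NOT t AND NOT r = min(a, b) on (0.68, 0.12) = 0.12
NOT q = 1 − 0.06 = 0.94
r AND NOT q = min(a, b) on (0.88, 0.94) = 0.88
(NOT t AND NOT r) OR (r AND NOT q) = max(a, b) on (0.12, 0.88) = 0.88

0.88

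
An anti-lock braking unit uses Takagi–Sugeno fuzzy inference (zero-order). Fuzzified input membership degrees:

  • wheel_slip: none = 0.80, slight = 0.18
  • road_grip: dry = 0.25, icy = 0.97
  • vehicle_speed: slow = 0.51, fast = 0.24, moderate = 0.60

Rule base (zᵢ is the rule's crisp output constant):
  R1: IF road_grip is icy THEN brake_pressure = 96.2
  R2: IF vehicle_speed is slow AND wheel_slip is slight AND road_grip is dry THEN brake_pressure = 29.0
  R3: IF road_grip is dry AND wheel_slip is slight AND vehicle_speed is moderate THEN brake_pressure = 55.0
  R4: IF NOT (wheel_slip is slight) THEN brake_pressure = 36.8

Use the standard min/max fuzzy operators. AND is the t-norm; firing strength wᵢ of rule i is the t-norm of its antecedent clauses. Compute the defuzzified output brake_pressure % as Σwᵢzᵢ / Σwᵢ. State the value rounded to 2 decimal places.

64.47

R1 (z=96.2): icy=0.97 → w = 0.97
R2 (z=29.0): slow=0.51, slight=0.18, dry=0.25; AND[min(a, b)] → w = 0.18
R3 (z=55.0): dry=0.25, slight=0.18, moderate=0.60; AND[min(a, b)] → w = 0.18
R4 (z=36.8): ¬slight=1−0.18=0.82 → w = 0.82
Weighted average = (0.97·96.2 + 0.18·29.0 + 0.18·55.0 + 0.82·36.8) / (0.97 + 0.18 + 0.18 + 0.82)
  = 138.6100 / 2.1500 = 64.47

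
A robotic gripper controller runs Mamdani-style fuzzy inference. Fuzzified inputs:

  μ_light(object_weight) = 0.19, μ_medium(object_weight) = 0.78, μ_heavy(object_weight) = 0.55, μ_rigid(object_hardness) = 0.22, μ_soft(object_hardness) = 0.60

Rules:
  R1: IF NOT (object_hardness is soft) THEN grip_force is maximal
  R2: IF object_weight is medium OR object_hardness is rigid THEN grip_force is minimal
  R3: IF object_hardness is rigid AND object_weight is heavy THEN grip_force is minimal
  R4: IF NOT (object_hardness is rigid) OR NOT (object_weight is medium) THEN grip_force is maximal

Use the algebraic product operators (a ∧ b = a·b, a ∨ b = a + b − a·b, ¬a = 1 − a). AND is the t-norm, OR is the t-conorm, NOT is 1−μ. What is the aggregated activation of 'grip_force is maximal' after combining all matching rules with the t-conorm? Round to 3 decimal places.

R1: ¬soft=1−0.60=0.40 → w = 0.4000
R2: medium=0.78, rigid=0.22; OR[a + b − a·b] → w = 0.8284
R3: rigid=0.22, heavy=0.55; AND[a·b] → w = 0.1210
R4: ¬rigid=1−0.22=0.78, ¬medium=1−0.78=0.22; OR[a + b − a·b] → w = 0.8284
Rules with consequent 'maximal': {R1, R4} → strengths 0.4000, 0.8284
Aggregate via t-conorm [a + b − a·b]: 0.8970

0.897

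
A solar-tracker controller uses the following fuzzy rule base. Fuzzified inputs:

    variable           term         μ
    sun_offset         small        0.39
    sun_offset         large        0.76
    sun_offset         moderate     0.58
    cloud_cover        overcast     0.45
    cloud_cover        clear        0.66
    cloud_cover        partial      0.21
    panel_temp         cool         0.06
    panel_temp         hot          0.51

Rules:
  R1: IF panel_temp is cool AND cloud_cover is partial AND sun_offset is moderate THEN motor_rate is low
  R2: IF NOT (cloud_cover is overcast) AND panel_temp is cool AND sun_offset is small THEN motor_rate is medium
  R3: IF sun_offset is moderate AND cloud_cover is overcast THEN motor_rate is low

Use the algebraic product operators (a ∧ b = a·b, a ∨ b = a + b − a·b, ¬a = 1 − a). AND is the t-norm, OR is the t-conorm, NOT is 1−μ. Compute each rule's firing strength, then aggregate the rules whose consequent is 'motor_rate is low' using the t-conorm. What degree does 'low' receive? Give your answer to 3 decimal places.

0.266

R1: cool=0.06, partial=0.21, moderate=0.58; AND[a·b] → w = 0.0073
R2: ¬overcast=1−0.45=0.55, cool=0.06, small=0.39; AND[a·b] → w = 0.0129
R3: moderate=0.58, overcast=0.45; AND[a·b] → w = 0.2610
Rules with consequent 'low': {R1, R3} → strengths 0.0073, 0.2610
Aggregate via t-conorm [a + b − a·b]: 0.2664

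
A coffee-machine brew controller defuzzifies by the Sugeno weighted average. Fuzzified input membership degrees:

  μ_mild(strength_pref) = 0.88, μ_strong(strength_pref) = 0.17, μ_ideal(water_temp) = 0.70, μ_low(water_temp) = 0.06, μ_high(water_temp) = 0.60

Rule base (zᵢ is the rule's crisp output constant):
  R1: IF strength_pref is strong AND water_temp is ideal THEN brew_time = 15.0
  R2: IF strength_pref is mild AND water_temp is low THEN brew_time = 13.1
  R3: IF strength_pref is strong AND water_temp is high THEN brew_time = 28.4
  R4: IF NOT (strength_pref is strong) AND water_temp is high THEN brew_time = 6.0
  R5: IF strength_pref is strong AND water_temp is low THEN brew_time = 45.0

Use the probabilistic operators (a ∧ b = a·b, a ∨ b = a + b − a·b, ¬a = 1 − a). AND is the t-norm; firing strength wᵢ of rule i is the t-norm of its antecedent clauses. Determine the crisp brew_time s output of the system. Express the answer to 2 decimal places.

R1 (z=15.0): strong=0.17, ideal=0.70; AND[a·b] → w = 0.1190
R2 (z=13.1): mild=0.88, low=0.06; AND[a·b] → w = 0.0528
R3 (z=28.4): strong=0.17, high=0.60; AND[a·b] → w = 0.1020
R4 (z=6.0): ¬strong=1−0.17=0.83, high=0.60; AND[a·b] → w = 0.4980
R5 (z=45.0): strong=0.17, low=0.06; AND[a·b] → w = 0.0102
Weighted average = (0.1190·15.0 + 0.0528·13.1 + 0.1020·28.4 + 0.4980·6.0 + 0.0102·45.0) / (0.1190 + 0.0528 + 0.1020 + 0.4980 + 0.0102)
  = 8.8205 / 0.7820 = 11.28

11.28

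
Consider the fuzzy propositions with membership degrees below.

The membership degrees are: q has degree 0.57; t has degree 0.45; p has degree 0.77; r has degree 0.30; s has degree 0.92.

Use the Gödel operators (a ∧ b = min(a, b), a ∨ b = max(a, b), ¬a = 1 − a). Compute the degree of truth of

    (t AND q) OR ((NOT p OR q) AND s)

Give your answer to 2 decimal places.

0.57

t AND q = min(a, b) on (0.45, 0.57) = 0.45
NOT p = 1 − 0.77 = 0.23
NOT p OR q = max(a, b) on (0.23, 0.57) = 0.57
(NOT p OR q) AND s = min(a, b) on (0.57, 0.92) = 0.57
(t AND q) OR ((NOT p OR q) AND s) = max(a, b) on (0.45, 0.57) = 0.57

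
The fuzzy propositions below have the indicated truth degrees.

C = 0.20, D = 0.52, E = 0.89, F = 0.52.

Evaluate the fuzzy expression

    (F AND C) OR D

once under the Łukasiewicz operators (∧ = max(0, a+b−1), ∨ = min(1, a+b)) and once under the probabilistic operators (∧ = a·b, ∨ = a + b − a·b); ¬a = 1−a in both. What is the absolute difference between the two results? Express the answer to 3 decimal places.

Under Łukasiewicz:
  F AND C = max(0, a+b−1) on (0.52, 0.20) = 0.00
  (F AND C) OR D = min(1, a+b) on (0.00, 0.52) = 0.52
  → value = 0.5200
Under probabilistic:
  F AND C = a·b on (0.5200, 0.2000) = 0.1040
  (F AND C) OR D = a + b − a·b on (0.1040, 0.5200) = 0.5699
  → value = 0.5699
|0.5200 − 0.5699| = 0.050

0.050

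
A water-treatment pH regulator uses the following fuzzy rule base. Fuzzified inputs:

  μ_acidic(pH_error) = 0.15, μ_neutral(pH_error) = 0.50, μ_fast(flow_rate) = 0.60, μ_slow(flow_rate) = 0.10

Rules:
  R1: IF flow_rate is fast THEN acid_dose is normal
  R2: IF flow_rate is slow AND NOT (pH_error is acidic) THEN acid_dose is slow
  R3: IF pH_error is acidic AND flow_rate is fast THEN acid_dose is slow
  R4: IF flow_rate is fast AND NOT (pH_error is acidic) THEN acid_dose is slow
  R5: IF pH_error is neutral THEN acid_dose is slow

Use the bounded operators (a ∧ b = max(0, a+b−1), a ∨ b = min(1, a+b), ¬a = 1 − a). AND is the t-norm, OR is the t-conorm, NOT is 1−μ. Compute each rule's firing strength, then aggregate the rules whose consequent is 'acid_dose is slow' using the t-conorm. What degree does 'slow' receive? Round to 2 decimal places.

R1: fast=0.60 → w = 0.60
R2: slow=0.10, ¬acidic=1−0.15=0.85; AND[max(0, a+b−1)] → w = 0.00
R3: acidic=0.15, fast=0.60; AND[max(0, a+b−1)] → w = 0.00
R4: fast=0.60, ¬acidic=1−0.15=0.85; AND[max(0, a+b−1)] → w = 0.45
R5: neutral=0.50 → w = 0.50
Rules with consequent 'slow': {R2, R3, R4, R5} → strengths 0.00, 0.00, 0.45, 0.50
Aggregate via t-conorm [min(1, a+b)]: 0.95

0.95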